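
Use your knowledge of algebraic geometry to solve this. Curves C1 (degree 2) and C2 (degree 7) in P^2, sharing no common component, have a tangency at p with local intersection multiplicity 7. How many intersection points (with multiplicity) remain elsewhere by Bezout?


By Bezout's theorem, the total intersection number is d1 * d2.
Total = 2 * 7 = 14
Intersection multiplicity at p = 7
Remaining intersections = 14 - 7 = 7

7


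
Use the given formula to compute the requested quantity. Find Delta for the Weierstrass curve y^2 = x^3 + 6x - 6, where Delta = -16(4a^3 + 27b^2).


Compute each component:
4a^3 = 4*6^3 = 4*216 = 864
27b^2 = 27*(-6)^2 = 27*36 = 972
4a^3 + 27b^2 = 864 + 972 = 1836
Delta = -16*1836 = -29376

-29376


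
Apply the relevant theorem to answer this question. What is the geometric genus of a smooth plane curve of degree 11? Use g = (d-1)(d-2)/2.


Using the genus formula for smooth plane curves:
g = (d-1)(d-2)/2
g = (11-1)(11-2)/2
g = 10*9/2
g = 90/2 = 45

45


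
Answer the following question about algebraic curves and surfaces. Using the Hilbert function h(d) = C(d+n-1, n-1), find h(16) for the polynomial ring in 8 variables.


The Hilbert function for the polynomial ring in 8 variables is:
h(d) = C(d+n-1, n-1)
h(16) = C(16+8-1, 8-1) = C(23, 7)
= 23! / (7! * 16!)
= 245157

245157


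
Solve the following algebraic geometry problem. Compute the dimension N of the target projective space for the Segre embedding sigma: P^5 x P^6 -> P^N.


The Segre embedding maps P^m x P^n into P^N via
all products of coordinates from each factor.
N = (m+1)(n+1) - 1
N = (5+1)(6+1) - 1
N = 6*7 - 1
N = 42 - 1 = 41

41


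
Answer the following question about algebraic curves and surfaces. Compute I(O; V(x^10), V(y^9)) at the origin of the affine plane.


The intersection multiplicity of V(x^a) and V(y^b) at the origin is:
I(O; V(x^10), V(y^9)) = dim_k(k[x,y]/(x^10, y^9))
A basis for k[x,y]/(x^10, y^9) is the set of monomials x^i * y^j
where 0 <= i < 10 and 0 <= j < 9.
The number of such monomials is 10 * 9 = 90

90


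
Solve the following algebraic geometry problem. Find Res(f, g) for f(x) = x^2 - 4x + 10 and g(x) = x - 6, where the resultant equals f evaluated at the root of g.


For Res(f, x - c), we evaluate f at x = c.
f(6) = 6^2 - 4*6 + 10
= 36 - 24 + 10
= 12 + 10 = 22
Res(f, g) = 22

22


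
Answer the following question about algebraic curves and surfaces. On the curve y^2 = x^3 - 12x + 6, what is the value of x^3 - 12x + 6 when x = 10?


Compute x^3 - 12x + 6 at x = 10:
x^3 = 10^3 = 1000
(-12)*x = (-12)*10 = -120
Sum: 1000 - 120 + 6 = 886

886


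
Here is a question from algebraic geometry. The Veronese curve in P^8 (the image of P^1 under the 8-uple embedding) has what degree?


The rational normal curve in P^8 is the image of P^1 under the 8-uple Veronese.
A general hyperplane in P^8 pulls back to a degree-8 form on P^1, which has 8 zeros,
so the curve meets a general hyperplane in 8 points. Degree = 8.

8


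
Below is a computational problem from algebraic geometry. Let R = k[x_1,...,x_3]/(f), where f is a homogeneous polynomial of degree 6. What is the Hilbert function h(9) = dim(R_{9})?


For R = k[x_1,...,x_n]/(f) with f homogeneous of degree e:
The Hilbert series is (1 - t^e)/(1 - t)^n.
So h(d) = C(d+n-1, n-1) - C(d-e+n-1, n-1) for d >= e.
With n=3, e=6, d=9:
C(9+3-1, 3-1) = C(11, 2) = 55
C(9-6+3-1, 3-1) = C(5, 2) = 10
h(9) = 55 - 10 = 45

45


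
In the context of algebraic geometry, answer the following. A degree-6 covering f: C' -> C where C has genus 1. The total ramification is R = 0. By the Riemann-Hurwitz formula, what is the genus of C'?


Riemann-Hurwitz formula: 2g' - 2 = d(2g - 2) + R
Given: d = 6, g = 1, R = 0
2g' - 2 = 6*(2*1 - 2) + 0
2g' - 2 = 6*0 + 0
2g' - 2 = 0 + 0 = 0
2g' = 2
g' = 1

1


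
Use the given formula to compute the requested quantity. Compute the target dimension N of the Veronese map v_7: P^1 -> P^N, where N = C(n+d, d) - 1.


The Veronese embedding v_d: P^n -> P^N maps each point to all
degree-d monomials in n+1 homogeneous coordinates.
N = C(n+d, d) - 1
N = C(1+7, 7) - 1
N = C(8, 7) - 1
C(8, 7) = 8
N = 8 - 1 = 7

7


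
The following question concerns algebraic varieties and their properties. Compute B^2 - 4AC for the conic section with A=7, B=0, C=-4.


The discriminant of a conic Ax^2 + Bxy + Cy^2 + ... = 0 is B^2 - 4AC.
B^2 = 0^2 = 0
4AC = 4*7*(-4) = -112
Discriminant = 0 + 112 = 112

112


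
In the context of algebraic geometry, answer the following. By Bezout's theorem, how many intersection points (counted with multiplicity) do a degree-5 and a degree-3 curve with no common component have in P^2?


Bezout's theorem states the intersection count equals the product of degrees.
Intersection count = 5 * 3 = 15

15


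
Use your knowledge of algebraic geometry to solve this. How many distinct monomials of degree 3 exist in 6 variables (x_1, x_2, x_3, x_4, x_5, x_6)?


The number of degree-3 monomials in 6 variables is C(d+n-1, n-1).
= C(3+6-1, 6-1) = C(8, 5)
= 56

56


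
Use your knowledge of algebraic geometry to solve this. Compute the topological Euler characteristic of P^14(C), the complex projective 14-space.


The complex projective space P^14 has one cell in each even real dimension 0, 2, ..., 28.
The cohomology groups are H^{2k}(P^14) = Z for k = 0,...,14, and 0 otherwise.
Euler characteristic = sum of Betti numbers = 1 per even-dimensional cohomology group.
chi(P^14) = 14 + 1 = 15

15


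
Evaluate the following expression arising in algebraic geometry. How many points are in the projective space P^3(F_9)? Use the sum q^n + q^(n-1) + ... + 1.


P^3(F_9) has (q^(n+1) - 1)/(q - 1) points.
= 9^3 + 9^2 + 9^1 + 9^0
= 729 + 81 + 9 + 1
= 820

820


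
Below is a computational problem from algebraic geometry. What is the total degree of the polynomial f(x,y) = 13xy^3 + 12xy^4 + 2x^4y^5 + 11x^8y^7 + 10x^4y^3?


Examine each term for its total degree (sum of exponents).
  Term '13xy^3' has total degree 1+3 = 4.
  Term '12xy^4' has total degree 1+4 = 5.
  Term '2x^4y^5' has total degree 4+5 = 9.
  Term '11x^8y^7' has total degree 8+7 = 15.
  Term '10x^4y^3' has total degree 4+3 = 7.
The maximum total degree among all terms is 15.

15


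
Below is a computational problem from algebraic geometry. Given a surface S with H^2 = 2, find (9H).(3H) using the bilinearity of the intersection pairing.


Using bilinearity of the intersection pairing on a surface S:
(aH).(bH) = ab * (H.H)
We have H^2 = 2.
D.E = (9H).(3H) = 9*3*2
= 27*2
= 54

54


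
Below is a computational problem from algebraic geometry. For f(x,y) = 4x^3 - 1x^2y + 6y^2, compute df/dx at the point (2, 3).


df/dx = 3*4*x^2 + 2*(-1)*x^1*y
At (2,3): 3*4*2^2 + 2*(-1)*2^1*3
= 48 - 12
= 36

36


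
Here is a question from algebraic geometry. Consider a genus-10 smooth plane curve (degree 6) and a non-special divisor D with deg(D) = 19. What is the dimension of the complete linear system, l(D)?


First, compute the genus of a smooth plane curve of degree 6:
g = (d-1)(d-2)/2 = (6-1)(6-2)/2 = 10
For a non-special divisor D (i.e., h^1(D) = 0), Riemann-Roch gives:
l(D) = deg(D) - g + 1
Since deg(D) = 19 >= 2g - 1 = 19, D is non-special.
l(D) = 19 - 10 + 1 = 10

10


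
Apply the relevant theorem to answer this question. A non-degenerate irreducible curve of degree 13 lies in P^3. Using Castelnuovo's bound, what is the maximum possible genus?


Castelnuovo's bound: write d - 1 = m(r-1) + epsilon with 0 <= epsilon < r-1.
d - 1 = 13 - 1 = 12
r - 1 = 3 - 1 = 2
12 = 6*2 + 0, so m = 6, epsilon = 0
pi(d, r) = m(m-1)(r-1)/2 + m*epsilon
= 6*5*2/2 + 6*0
= 60/2 + 0
= 30 + 0 = 30

30


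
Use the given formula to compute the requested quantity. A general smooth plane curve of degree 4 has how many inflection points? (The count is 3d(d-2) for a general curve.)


For a general smooth plane curve C of degree d, the inflection points are
the intersection of C with its Hessian curve, which has degree 3(d-2).
By Bezout, the total intersection number is d * 3(d-2) = 4 * 6 = 24.
For a general curve every flex is ordinary, so each contributes
multiplicity 1 to C·Hess(C), and the number of distinct inflection
points is 3d(d-2).
Inflection points = 3*4*(4-2) = 3*4*2 = 24

24


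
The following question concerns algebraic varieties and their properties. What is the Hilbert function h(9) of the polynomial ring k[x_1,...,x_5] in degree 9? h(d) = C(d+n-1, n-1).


The Hilbert function for the polynomial ring in 5 variables is:
h(d) = C(d+n-1, n-1)
h(9) = C(9+5-1, 5-1) = C(13, 4)
= 13! / (4! * 9!)
= 715

715


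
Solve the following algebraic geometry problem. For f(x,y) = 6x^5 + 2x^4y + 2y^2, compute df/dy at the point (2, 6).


df/dy = 2*x^4 + 2*2*y^1
At (2,6): 2*2^4 + 2*2*6^1
= 32 + 24
= 56

56


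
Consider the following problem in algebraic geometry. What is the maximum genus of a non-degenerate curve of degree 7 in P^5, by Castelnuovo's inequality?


Castelnuovo's bound: write d - 1 = m(r-1) + epsilon with 0 <= epsilon < r-1.
d - 1 = 7 - 1 = 6
r - 1 = 5 - 1 = 4
6 = 1*4 + 2, so m = 1, epsilon = 2
pi(d, r) = m(m-1)(r-1)/2 + m*epsilon
= 1*0*4/2 + 1*2
= 0/2 + 2
= 0 + 2 = 2

2


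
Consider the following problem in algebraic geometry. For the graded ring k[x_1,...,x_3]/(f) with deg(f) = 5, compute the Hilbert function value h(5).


For R = k[x_1,...,x_n]/(f) with f homogeneous of degree e:
The Hilbert series is (1 - t^e)/(1 - t)^n.
So h(d) = C(d+n-1, n-1) - C(d-e+n-1, n-1) for d >= e.
With n=3, e=5, d=5:
C(5+3-1, 3-1) = C(7, 2) = 21
C(5-5+3-1, 3-1) = C(2, 2) = 1
h(5) = 21 - 1 = 20

20


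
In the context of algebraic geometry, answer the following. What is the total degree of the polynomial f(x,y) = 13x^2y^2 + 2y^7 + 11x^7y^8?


Examine each term for its total degree (sum of exponents).
  Term '13x^2y^2' has total degree 2+2 = 4.
  Term '2y^7' has total degree 0+7 = 7.
  Term '11x^7y^8' has total degree 7+8 = 15.
The maximum total degree among all terms is 15.

15


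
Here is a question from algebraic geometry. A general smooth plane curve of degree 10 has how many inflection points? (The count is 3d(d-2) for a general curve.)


For a general smooth plane curve C of degree d, the inflection points are
the intersection of C with its Hessian curve, which has degree 3(d-2).
By Bezout, the total intersection number is d * 3(d-2) = 10 * 24 = 240.
For a general curve every flex is ordinary, so each contributes
multiplicity 1 to C·Hess(C), and the number of distinct inflection
points is 3d(d-2).
Inflection points = 3*10*(10-2) = 3*10*8 = 240

240


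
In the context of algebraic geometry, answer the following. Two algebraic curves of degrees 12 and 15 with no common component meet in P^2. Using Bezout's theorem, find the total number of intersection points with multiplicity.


Bezout's theorem states the intersection count equals the product of degrees.
Intersection count = 12 * 15 = 180

180


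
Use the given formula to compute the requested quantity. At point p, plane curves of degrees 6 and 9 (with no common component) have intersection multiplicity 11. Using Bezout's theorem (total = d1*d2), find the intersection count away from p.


By Bezout's theorem, the total intersection number is d1 * d2.
Total = 6 * 9 = 54
Intersection multiplicity at p = 11
Remaining intersections = 54 - 11 = 43

43


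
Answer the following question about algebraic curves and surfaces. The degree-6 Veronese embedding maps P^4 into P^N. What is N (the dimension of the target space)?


The Veronese embedding v_d: P^n -> P^N maps each point to all
degree-d monomials in n+1 homogeneous coordinates.
N = C(n+d, d) - 1
N = C(4+6, 6) - 1
N = C(10, 6) - 1
C(10, 6) = 210
N = 210 - 1 = 209

209


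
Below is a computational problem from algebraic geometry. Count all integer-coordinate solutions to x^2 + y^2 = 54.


Systematically check integer values of x where x^2 <= 54.
For each valid x, check if 54 - x^2 is a perfect square.
Total integer solutions found: 0

0


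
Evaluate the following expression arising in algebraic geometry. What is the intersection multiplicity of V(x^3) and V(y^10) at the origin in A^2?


The intersection multiplicity of V(x^a) and V(y^b) at the origin is:
I(O; V(x^3), V(y^10)) = dim_k(k[x,y]/(x^3, y^10))
A basis for k[x,y]/(x^3, y^10) is the set of monomials x^i * y^j
where 0 <= i < 3 and 0 <= j < 10.
The number of such monomials is 3 * 10 = 30

30


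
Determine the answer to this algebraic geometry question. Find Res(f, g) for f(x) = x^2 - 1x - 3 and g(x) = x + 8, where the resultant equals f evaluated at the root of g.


For Res(f, x - c), we evaluate f at x = c.
f(-8) = (-8)^2 - 1*(-8) - 3
= 64 + 8 - 3
= 72 - 3 = 69
Res(f, g) = 69

69


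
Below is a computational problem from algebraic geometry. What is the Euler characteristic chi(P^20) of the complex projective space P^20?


The complex projective space P^20 has one cell in each even real dimension 0, 2, ..., 40.
The cohomology groups are H^{2k}(P^20) = Z for k = 0,...,20, and 0 otherwise.
Euler characteristic = sum of Betti numbers = 1 per even-dimensional cohomology group.
chi(P^20) = 20 + 1 = 21

21


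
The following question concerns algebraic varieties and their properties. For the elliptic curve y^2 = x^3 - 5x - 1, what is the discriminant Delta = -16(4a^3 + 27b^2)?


Compute each component:
4a^3 = 4*(-5)^3 = 4*(-125) = -500
27b^2 = 27*(-1)^2 = 27*1 = 27
4a^3 + 27b^2 = -500 + 27 = -473
Delta = -16*(-473) = 7568

7568


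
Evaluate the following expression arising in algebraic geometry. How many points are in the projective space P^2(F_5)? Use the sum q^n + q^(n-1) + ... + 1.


P^2(F_5) has (q^(n+1) - 1)/(q - 1) points.
= 5^2 + 5^1 + 5^0
= 25 + 5 + 1
= 31

31


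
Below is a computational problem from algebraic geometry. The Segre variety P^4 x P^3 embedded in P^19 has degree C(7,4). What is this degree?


The degree of the Segre variety P^4 x P^3 is C(m+n, m).
= C(7, 4)
= 35

35


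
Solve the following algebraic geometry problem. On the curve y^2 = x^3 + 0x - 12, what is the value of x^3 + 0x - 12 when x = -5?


Compute x^3 + 0x - 12 at x = -5:
x^3 = (-5)^3 = -125
0*x = 0*(-5) = 0
Sum: -125 + 0 - 12 = -137

-137


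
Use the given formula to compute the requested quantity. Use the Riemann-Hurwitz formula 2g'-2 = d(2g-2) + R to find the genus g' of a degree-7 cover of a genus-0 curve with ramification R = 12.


Riemann-Hurwitz formula: 2g' - 2 = d(2g - 2) + R
Given: d = 7, g = 0, R = 12
2g' - 2 = 7*(2*0 - 2) + 12
2g' - 2 = 7*(-2) + 12
2g' - 2 = -14 + 12 = -2
2g' = 0
g' = 0

0


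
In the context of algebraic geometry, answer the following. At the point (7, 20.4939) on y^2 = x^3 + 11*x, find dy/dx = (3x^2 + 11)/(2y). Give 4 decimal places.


Using implicit differentiation of y^2 = x^3 + 11*x:
2y * dy/dx = 3x^2 + 11
dy/dx = (3x^2 + 11)/(2y)
Numerator: 3*7^2 + 11 = 158
Denominator: 2*20.4939 = 40.9878
dy/dx = 158/40.9878 = 3.8548

3.8548


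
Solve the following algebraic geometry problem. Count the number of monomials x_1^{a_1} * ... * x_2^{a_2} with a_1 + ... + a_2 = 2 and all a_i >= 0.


The number of degree-2 monomials in 2 variables is C(d+n-1, n-1).
= C(2+2-1, 2-1) = C(3, 1)
= 3

3


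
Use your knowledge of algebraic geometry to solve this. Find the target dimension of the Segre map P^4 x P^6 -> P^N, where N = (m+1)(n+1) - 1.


The Segre embedding maps P^m x P^n into P^N via
all products of coordinates from each factor.
N = (m+1)(n+1) - 1
N = (4+1)(6+1) - 1
N = 5*7 - 1
N = 35 - 1 = 34

34


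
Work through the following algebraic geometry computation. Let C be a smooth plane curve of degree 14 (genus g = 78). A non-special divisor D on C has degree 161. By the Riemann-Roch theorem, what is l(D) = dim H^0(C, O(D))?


First, compute the genus of a smooth plane curve of degree 14:
g = (d-1)(d-2)/2 = (14-1)(14-2)/2 = 78
For a non-special divisor D (i.e., h^1(D) = 0), Riemann-Roch gives:
l(D) = deg(D) - g + 1
Since deg(D) = 161 >= 2g - 1 = 155, D is non-special.
l(D) = 161 - 78 + 1 = 84

84


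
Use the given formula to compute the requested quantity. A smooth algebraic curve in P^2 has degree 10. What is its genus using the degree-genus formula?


Using the genus formula for smooth plane curves:
g = (d-1)(d-2)/2
g = (10-1)(10-2)/2
g = 9*8/2
g = 72/2 = 36

36


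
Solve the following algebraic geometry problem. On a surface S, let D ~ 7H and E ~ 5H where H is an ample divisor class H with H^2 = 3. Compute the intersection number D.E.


Using bilinearity of the intersection pairing on a surface S:
(aH).(bH) = ab * (H.H)
We have H^2 = 3.
D.E = (7H).(5H) = 7*5*3
= 35*3
= 105

105


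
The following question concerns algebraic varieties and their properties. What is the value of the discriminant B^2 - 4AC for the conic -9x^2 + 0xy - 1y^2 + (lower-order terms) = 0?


The discriminant of a conic Ax^2 + Bxy + Cy^2 + ... = 0 is B^2 - 4AC.
B^2 = 0^2 = 0
4AC = 4*(-9)*(-1) = 36
Discriminant = 0 - 36 = -36

-36


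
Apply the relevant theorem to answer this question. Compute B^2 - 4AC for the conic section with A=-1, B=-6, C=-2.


The discriminant of a conic Ax^2 + Bxy + Cy^2 + ... = 0 is B^2 - 4AC.
B^2 = (-6)^2 = 36
4AC = 4*(-1)*(-2) = 8
Discriminant = 36 - 8 = 28

28


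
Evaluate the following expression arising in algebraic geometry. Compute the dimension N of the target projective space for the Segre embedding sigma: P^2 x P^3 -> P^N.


The Segre embedding maps P^m x P^n into P^N via
all products of coordinates from each factor.
N = (m+1)(n+1) - 1
N = (2+1)(3+1) - 1
N = 3*4 - 1
N = 12 - 1 = 11

11


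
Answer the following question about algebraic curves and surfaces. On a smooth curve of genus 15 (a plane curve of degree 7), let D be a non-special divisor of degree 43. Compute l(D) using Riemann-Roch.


First, compute the genus of a smooth plane curve of degree 7:
g = (d-1)(d-2)/2 = (7-1)(7-2)/2 = 15
For a non-special divisor D (i.e., h^1(D) = 0), Riemann-Roch gives:
l(D) = deg(D) - g + 1
Since deg(D) = 43 >= 2g - 1 = 29, D is non-special.
l(D) = 43 - 15 + 1 = 29

29


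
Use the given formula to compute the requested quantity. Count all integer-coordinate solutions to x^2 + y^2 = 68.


Systematically check integer values of x where x^2 <= 68.
For each valid x, check if 68 - x^2 is a perfect square.
x=2: 68 - 4 = 64, sqrt = 8 (valid)
x=8: 68 - 64 = 4, sqrt = 2 (valid)
Total integer solutions found: 8

8


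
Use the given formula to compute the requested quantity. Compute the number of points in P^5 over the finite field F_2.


P^5(F_2) has (q^(n+1) - 1)/(q - 1) points.
= 2^5 + 2^4 + 2^3 + 2^2 + 2^1 + 2^0
= 32 + 16 + 8 + 4 + 2 + 1
= 63

63


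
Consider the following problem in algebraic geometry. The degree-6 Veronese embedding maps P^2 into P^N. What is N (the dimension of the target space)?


The Veronese embedding v_d: P^n -> P^N maps each point to all
degree-d monomials in n+1 homogeneous coordinates.
N = C(n+d, d) - 1
N = C(2+6, 6) - 1
N = C(8, 6) - 1
C(8, 6) = 28
N = 28 - 1 = 27

27


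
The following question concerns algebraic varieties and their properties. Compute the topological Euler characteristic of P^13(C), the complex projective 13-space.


The complex projective space P^13 has one cell in each even real dimension 0, 2, ..., 26.
The cohomology groups are H^{2k}(P^13) = Z for k = 0,...,13, and 0 otherwise.
Euler characteristic = sum of Betti numbers = 1 per even-dimensional cohomology group.
chi(P^13) = 13 + 1 = 14

14


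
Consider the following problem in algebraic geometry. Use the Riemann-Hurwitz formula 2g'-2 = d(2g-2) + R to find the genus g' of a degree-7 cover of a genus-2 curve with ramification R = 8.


Riemann-Hurwitz formula: 2g' - 2 = d(2g - 2) + R
Given: d = 7, g = 2, R = 8
2g' - 2 = 7*(2*2 - 2) + 8
2g' - 2 = 7*2 + 8
2g' - 2 = 14 + 8 = 22
2g' = 24
g' = 12

12


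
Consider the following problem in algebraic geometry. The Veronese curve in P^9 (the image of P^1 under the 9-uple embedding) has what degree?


The rational normal curve in P^9 is the image of P^1 under the 9-uple Veronese.
A general hyperplane in P^9 pulls back to a degree-9 form on P^1, which has 9 zeros,
so the curve meets a general hyperplane in 9 points. Degree = 9.

9


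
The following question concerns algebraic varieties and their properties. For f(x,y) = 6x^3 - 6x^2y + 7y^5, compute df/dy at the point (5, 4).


df/dy = (-6)*x^2 + 5*7*y^4
At (5,4): (-6)*5^2 + 5*7*4^4
= -150 + 8960
= 8810

8810


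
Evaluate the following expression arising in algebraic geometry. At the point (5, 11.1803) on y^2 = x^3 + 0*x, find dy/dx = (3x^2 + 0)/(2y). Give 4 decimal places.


Using implicit differentiation of y^2 = x^3 + 0*x:
2y * dy/dx = 3x^2 + 0
dy/dx = (3x^2 + 0)/(2y)
Numerator: 3*5^2 + 0 = 75
Denominator: 2*11.1803 = 22.3606
dy/dx = 75/22.3606 = 3.3541

3.3541


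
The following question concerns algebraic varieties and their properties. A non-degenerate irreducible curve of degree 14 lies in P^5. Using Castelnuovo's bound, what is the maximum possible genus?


Castelnuovo's bound: write d - 1 = m(r-1) + epsilon with 0 <= epsilon < r-1.
d - 1 = 14 - 1 = 13
r - 1 = 5 - 1 = 4
13 = 3*4 + 1, so m = 3, epsilon = 1
pi(d, r) = m(m-1)(r-1)/2 + m*epsilon
= 3*2*4/2 + 3*1
= 24/2 + 3
= 12 + 3 = 15

15


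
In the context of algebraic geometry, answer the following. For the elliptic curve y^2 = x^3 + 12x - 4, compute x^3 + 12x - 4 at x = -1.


Compute x^3 + 12x - 4 at x = -1:
x^3 = (-1)^3 = -1
12*x = 12*(-1) = -12
Sum: -1 - 12 - 4 = -17

-17


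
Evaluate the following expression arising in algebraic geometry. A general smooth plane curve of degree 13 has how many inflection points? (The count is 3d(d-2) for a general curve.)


For a general smooth plane curve C of degree d, the inflection points are
the intersection of C with its Hessian curve, which has degree 3(d-2).
By Bezout, the total intersection number is d * 3(d-2) = 13 * 33 = 429.
For a general curve every flex is ordinary, so each contributes
multiplicity 1 to C·Hess(C), and the number of distinct inflection
points is 3d(d-2).
Inflection points = 3*13*(13-2) = 3*13*11 = 429

429


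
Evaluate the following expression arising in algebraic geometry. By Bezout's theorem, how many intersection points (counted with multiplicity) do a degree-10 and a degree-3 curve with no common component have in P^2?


Bezout's theorem states the intersection count equals the product of degrees.
Intersection count = 10 * 3 = 30

30


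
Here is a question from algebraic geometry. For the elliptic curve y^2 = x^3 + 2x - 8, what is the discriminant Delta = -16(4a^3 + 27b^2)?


Compute each component:
4a^3 = 4*2^3 = 4*8 = 32
27b^2 = 27*(-8)^2 = 27*64 = 1728
4a^3 + 27b^2 = 32 + 1728 = 1760
Delta = -16*1760 = -28160

-28160


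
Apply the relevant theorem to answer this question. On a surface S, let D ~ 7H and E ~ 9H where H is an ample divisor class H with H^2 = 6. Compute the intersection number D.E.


Using bilinearity of the intersection pairing on a surface S:
(aH).(bH) = ab * (H.H)
We have H^2 = 6.
D.E = (7H).(9H) = 7*9*6
= 63*6
= 378

378


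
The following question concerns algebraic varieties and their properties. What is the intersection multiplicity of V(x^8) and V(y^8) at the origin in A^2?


The intersection multiplicity of V(x^a) and V(y^b) at the origin is:
I(O; V(x^8), V(y^8)) = dim_k(k[x,y]/(x^8, y^8))
A basis for k[x,y]/(x^8, y^8) is the set of monomials x^i * y^j
where 0 <= i < 8 and 0 <= j < 8.
The number of such monomials is 8 * 8 = 64

64


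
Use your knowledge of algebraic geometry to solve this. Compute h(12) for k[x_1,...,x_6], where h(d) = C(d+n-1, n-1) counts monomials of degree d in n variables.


The Hilbert function for the polynomial ring in 6 variables is:
h(d) = C(d+n-1, n-1)
h(12) = C(12+6-1, 6-1) = C(17, 5)
= 17! / (5! * 12!)
= 6188

6188


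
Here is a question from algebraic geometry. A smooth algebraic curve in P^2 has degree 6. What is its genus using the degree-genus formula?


Using the genus formula for smooth plane curves:
g = (d-1)(d-2)/2
g = (6-1)(6-2)/2
g = 5*4/2
g = 20/2 = 10

10


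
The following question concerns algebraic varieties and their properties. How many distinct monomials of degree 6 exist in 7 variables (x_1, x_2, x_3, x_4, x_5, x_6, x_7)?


The number of degree-6 monomials in 7 variables is C(d+n-1, n-1).
= C(6+7-1, 7-1) = C(12, 6)
= 924

924


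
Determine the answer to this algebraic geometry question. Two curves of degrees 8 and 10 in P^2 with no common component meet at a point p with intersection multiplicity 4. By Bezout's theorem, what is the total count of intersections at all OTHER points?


By Bezout's theorem, the total intersection number is d1 * d2.
Total = 8 * 10 = 80
Intersection multiplicity at p = 4
Remaining intersections = 80 - 4 = 76

76


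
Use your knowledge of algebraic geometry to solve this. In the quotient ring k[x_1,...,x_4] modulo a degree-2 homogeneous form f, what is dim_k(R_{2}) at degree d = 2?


For R = k[x_1,...,x_n]/(f) with f homogeneous of degree e:
The Hilbert series is (1 - t^e)/(1 - t)^n.
So h(d) = C(d+n-1, n-1) - C(d-e+n-1, n-1) for d >= e.
With n=4, e=2, d=2:
C(2+4-1, 4-1) = C(5, 3) = 10
C(2-2+4-1, 4-1) = C(3, 3) = 1
h(2) = 10 - 1 = 9

9


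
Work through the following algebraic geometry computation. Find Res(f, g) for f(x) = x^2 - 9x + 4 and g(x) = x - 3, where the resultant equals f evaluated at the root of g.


For Res(f, x - c), we evaluate f at x = c.
f(3) = 3^2 - 9*3 + 4
= 9 - 27 + 4
= -18 + 4 = -14
Res(f, g) = -14

-14


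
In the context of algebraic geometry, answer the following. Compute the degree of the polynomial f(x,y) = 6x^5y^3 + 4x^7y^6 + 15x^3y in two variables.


Examine each term for its total degree (sum of exponents).
  Term '6x^5y^3' has total degree 5+3 = 8.
  Term '4x^7y^6' has total degree 7+6 = 13.
  Term '15x^3y' has total degree 3+1 = 4.
The maximum total degree among all terms is 13.

13


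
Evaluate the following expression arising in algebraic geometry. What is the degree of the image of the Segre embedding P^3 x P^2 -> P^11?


The degree of the Segre variety P^3 x P^2 is C(m+n, m).
= C(5, 3)
= 10

10


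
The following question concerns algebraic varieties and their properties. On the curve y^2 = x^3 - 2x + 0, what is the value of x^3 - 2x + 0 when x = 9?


Compute x^3 - 2x + 0 at x = 9:
x^3 = 9^3 = 729
(-2)*x = (-2)*9 = -18
Sum: 729 - 18 + 0 = 711

711


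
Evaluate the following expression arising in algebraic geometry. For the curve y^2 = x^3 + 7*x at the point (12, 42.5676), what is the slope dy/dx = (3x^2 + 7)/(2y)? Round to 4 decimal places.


Using implicit differentiation of y^2 = x^3 + 7*x:
2y * dy/dx = 3x^2 + 7
dy/dx = (3x^2 + 7)/(2y)
Numerator: 3*12^2 + 7 = 439
Denominator: 2*42.5676 = 85.1352
dy/dx = 439/85.1352 = 5.1565

5.1565


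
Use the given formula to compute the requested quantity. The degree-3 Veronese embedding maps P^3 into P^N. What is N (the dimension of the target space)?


The Veronese embedding v_d: P^n -> P^N maps each point to all
degree-d monomials in n+1 homogeneous coordinates.
N = C(n+d, d) - 1
N = C(3+3, 3) - 1
N = C(6, 3) - 1
C(6, 3) = 20
N = 20 - 1 = 19

19


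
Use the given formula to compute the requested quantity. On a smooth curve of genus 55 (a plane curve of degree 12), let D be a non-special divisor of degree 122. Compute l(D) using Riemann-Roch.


First, compute the genus of a smooth plane curve of degree 12:
g = (d-1)(d-2)/2 = (12-1)(12-2)/2 = 55
For a non-special divisor D (i.e., h^1(D) = 0), Riemann-Roch gives:
l(D) = deg(D) - g + 1
Since deg(D) = 122 >= 2g - 1 = 109, D is non-special.
l(D) = 122 - 55 + 1 = 68

68


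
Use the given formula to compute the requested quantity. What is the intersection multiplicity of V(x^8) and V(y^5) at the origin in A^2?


The intersection multiplicity of V(x^a) and V(y^b) at the origin is:
I(O; V(x^8), V(y^5)) = dim_k(k[x,y]/(x^8, y^5))
A basis for k[x,y]/(x^8, y^5) is the set of monomials x^i * y^j
where 0 <= i < 8 and 0 <= j < 5.
The number of such monomials is 8 * 5 = 40

40


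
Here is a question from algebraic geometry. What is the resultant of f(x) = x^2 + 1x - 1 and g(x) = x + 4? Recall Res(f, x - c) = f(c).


For Res(f, x - c), we evaluate f at x = c.
f(-4) = (-4)^2 + 1*(-4) - 1
= 16 - 4 - 1
= 12 - 1 = 11
Res(f, g) = 11

11


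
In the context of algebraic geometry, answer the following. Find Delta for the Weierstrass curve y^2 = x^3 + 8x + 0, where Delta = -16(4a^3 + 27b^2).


Compute each component:
4a^3 = 4*8^3 = 4*512 = 2048
27b^2 = 27*0^2 = 27*0 = 0
4a^3 + 27b^2 = 2048 + 0 = 2048
Delta = -16*2048 = -32768

-32768


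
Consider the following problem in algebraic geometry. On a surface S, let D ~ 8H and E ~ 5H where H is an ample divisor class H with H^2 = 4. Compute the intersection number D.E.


Using bilinearity of the intersection pairing on a surface S:
(aH).(bH) = ab * (H.H)
We have H^2 = 4.
D.E = (8H).(5H) = 8*5*4
= 40*4
= 160

160


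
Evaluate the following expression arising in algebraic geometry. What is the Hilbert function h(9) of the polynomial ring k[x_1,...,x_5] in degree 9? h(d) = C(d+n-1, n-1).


The Hilbert function for the polynomial ring in 5 variables is:
h(d) = C(d+n-1, n-1)
h(9) = C(9+5-1, 5-1) = C(13, 4)
= 13! / (4! * 9!)
= 715

715


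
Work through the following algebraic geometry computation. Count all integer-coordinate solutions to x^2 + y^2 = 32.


Systematically check integer values of x where x^2 <= 32.
For each valid x, check if 32 - x^2 is a perfect square.
x=4: 32 - 16 = 16, sqrt = 4 (valid)
Total integer solutions found: 4

4


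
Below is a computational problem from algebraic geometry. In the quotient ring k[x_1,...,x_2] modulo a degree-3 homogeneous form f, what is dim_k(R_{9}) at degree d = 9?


For R = k[x_1,...,x_n]/(f) with f homogeneous of degree e:
The Hilbert series is (1 - t^e)/(1 - t)^n.
So h(d) = C(d+n-1, n-1) - C(d-e+n-1, n-1) for d >= e.
With n=2, e=3, d=9:
C(9+2-1, 2-1) = C(10, 1) = 10
C(9-3+2-1, 2-1) = C(7, 1) = 7
h(9) = 10 - 7 = 3

3


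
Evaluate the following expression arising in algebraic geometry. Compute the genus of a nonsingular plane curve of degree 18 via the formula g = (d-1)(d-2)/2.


Using the genus formula for smooth plane curves:
g = (d-1)(d-2)/2
g = (18-1)(18-2)/2
g = 17*16/2
g = 272/2 = 136

136


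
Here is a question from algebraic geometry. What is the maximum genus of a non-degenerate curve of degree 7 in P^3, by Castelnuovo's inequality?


Castelnuovo's bound: write d - 1 = m(r-1) + epsilon with 0 <= epsilon < r-1.
d - 1 = 7 - 1 = 6
r - 1 = 3 - 1 = 2
6 = 3*2 + 0, so m = 3, epsilon = 0
pi(d, r) = m(m-1)(r-1)/2 + m*epsilon
= 3*2*2/2 + 3*0
= 12/2 + 0
= 6 + 0 = 6

6


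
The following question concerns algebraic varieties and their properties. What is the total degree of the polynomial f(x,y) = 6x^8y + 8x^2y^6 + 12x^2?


Examine each term for its total degree (sum of exponents).
  Term '6x^8y' has total degree 8+1 = 9.
  Term '8x^2y^6' has total degree 2+6 = 8.
  Term '12x^2' has total degree 2+0 = 2.
The maximum total degree among all terms is 9.

9


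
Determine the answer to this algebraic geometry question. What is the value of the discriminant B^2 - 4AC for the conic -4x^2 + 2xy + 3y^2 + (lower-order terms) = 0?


The discriminant of a conic Ax^2 + Bxy + Cy^2 + ... = 0 is B^2 - 4AC.
B^2 = 2^2 = 4
4AC = 4*(-4)*3 = -48
Discriminant = 4 + 48 = 52

52


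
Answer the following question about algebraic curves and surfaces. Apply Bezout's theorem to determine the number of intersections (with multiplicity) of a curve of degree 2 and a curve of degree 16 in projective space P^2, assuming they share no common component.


Bezout's theorem states the intersection count equals the product of degrees.
Intersection count = 2 * 16 = 32

32


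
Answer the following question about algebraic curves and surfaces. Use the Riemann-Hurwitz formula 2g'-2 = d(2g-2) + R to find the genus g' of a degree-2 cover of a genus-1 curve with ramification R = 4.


Riemann-Hurwitz formula: 2g' - 2 = d(2g - 2) + R
Given: d = 2, g = 1, R = 4
2g' - 2 = 2*(2*1 - 2) + 4
2g' - 2 = 2*0 + 4
2g' - 2 = 0 + 4 = 4
2g' = 6
g' = 3

3


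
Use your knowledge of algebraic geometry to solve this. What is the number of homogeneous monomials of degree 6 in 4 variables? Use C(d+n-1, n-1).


The number of degree-6 monomials in 4 variables is C(d+n-1, n-1).
= C(6+4-1, 4-1) = C(9, 3)
= 84

84


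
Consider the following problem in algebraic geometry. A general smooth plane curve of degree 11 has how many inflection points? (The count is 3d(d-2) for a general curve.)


For a general smooth plane curve C of degree d, the inflection points are
the intersection of C with its Hessian curve, which has degree 3(d-2).
By Bezout, the total intersection number is d * 3(d-2) = 11 * 27 = 297.
For a general curve every flex is ordinary, so each contributes
multiplicity 1 to C·Hess(C), and the number of distinct inflection
points is 3d(d-2).
Inflection points = 3*11*(11-2) = 3*11*9 = 297

297


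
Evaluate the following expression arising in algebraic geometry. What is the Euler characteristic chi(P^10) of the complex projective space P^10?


The complex projective space P^10 has one cell in each even real dimension 0, 2, ..., 20.
The cohomology groups are H^{2k}(P^10) = Z for k = 0,...,10, and 0 otherwise.
Euler characteristic = sum of Betti numbers = 1 per even-dimensional cohomology group.
chi(P^10) = 10 + 1 = 11

11


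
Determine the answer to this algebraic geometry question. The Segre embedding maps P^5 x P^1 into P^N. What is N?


The Segre embedding maps P^m x P^n into P^N via
all products of coordinates from each factor.
N = (m+1)(n+1) - 1
N = (5+1)(1+1) - 1
N = 6*2 - 1
N = 12 - 1 = 11

11


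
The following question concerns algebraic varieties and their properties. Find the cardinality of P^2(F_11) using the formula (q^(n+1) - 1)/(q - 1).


P^2(F_11) has (q^(n+1) - 1)/(q - 1) points.
= 11^2 + 11^1 + 11^0
= 121 + 11 + 1
= 133

133


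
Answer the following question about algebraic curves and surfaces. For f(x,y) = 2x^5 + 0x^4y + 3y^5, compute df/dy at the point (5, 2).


df/dy = 0*x^4 + 5*3*y^4
At (5,2): 0*5^4 + 5*3*2^4
= 0 + 240
= 240

240


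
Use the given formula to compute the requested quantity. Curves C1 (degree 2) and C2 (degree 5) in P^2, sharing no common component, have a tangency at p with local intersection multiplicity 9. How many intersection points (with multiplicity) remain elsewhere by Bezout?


By Bezout's theorem, the total intersection number is d1 * d2.
Total = 2 * 5 = 10
Intersection multiplicity at p = 9
Remaining intersections = 10 - 9 = 1

1


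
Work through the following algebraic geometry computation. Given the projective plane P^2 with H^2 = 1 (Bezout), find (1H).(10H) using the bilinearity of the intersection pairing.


Using bilinearity of the intersection pairing on the projective plane P^2:
(aH).(bH) = ab * (H.H)
We have H^2 = 1 (Bezout).
D.E = (1H).(10H) = 1*10*1
= 10*1
= 10

10


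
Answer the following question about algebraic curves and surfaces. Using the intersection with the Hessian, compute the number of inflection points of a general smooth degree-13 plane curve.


For a general smooth plane curve C of degree d, the inflection points are
the intersection of C with its Hessian curve, which has degree 3(d-2).
By Bezout, the total intersection number is d * 3(d-2) = 13 * 33 = 429.
For a general curve every flex is ordinary, so each contributes
multiplicity 1 to C·Hess(C), and the number of distinct inflection
points is 3d(d-2).
Inflection points = 3*13*(13-2) = 3*13*11 = 429

429


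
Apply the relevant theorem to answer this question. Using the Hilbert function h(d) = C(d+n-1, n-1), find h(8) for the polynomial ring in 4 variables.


The Hilbert function for the polynomial ring in 4 variables is:
h(d) = C(d+n-1, n-1)
h(8) = C(8+4-1, 4-1) = C(11, 3)
= 11! / (3! * 8!)
= 165

165


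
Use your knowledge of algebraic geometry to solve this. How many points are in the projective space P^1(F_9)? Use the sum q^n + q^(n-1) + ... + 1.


P^1(F_9) has (q^(n+1) - 1)/(q - 1) points.
= 9^1 + 9^0
= 9 + 1
= 10

10


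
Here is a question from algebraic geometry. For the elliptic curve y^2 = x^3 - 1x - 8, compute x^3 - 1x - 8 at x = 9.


Compute x^3 - 1x - 8 at x = 9:
x^3 = 9^3 = 729
(-1)*x = (-1)*9 = -9
Sum: 729 - 9 - 8 = 712

712


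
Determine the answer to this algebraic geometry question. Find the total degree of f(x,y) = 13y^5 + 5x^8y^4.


Examine each term for its total degree (sum of exponents).
  Term '13y^5' has total degree 0+5 = 5.
  Term '5x^8y^4' has total degree 8+4 = 12.
The maximum total degree among all terms is 12.

12


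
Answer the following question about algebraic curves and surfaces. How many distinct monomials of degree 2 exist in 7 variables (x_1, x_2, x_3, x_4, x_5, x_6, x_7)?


The number of degree-2 monomials in 7 variables is C(d+n-1, n-1).
= C(2+7-1, 7-1) = C(8, 6)
= 28

28


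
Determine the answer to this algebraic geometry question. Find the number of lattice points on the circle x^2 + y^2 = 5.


Systematically check integer values of x where x^2 <= 5.
For each valid x, check if 5 - x^2 is a perfect square.
x=1: 5 - 1 = 4, sqrt = 2 (valid)
x=2: 5 - 4 = 1, sqrt = 1 (valid)
Total integer solutions found: 8

8


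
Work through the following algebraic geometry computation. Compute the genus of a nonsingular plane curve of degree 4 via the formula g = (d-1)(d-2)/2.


Using the genus formula for smooth plane curves:
g = (d-1)(d-2)/2
g = (4-1)(4-2)/2
g = 3*2/2
g = 6/2 = 3

3


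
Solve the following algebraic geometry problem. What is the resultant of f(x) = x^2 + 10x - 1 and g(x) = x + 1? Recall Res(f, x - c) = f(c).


For Res(f, x - c), we evaluate f at x = c.
f(-1) = (-1)^2 + 10*(-1) - 1
= 1 - 10 - 1
= -9 - 1 = -10
Res(f, g) = -10

-10


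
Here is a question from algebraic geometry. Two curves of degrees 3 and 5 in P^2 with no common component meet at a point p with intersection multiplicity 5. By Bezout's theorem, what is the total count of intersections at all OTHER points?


By Bezout's theorem, the total intersection number is d1 * d2.
Total = 3 * 5 = 15
Intersection multiplicity at p = 5
Remaining intersections = 15 - 5 = 10

10


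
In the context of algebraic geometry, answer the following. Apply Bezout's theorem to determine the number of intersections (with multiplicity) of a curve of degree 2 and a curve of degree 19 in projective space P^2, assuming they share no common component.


Bezout's theorem states the intersection count equals the product of degrees.
Intersection count = 2 * 19 = 38

38


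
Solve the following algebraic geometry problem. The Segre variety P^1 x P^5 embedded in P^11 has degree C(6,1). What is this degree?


The degree of the Segre variety P^1 x P^5 is C(m+n, m).
= C(6, 1)
= 6

6


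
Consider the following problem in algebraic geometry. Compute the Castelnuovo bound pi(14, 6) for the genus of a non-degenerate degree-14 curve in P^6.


Castelnuovo's bound: write d - 1 = m(r-1) + epsilon with 0 <= epsilon < r-1.
d - 1 = 14 - 1 = 13
r - 1 = 6 - 1 = 5
13 = 2*5 + 3, so m = 2, epsilon = 3
pi(d, r) = m(m-1)(r-1)/2 + m*epsilon
= 2*1*5/2 + 2*3
= 10/2 + 6
= 5 + 6 = 11

11


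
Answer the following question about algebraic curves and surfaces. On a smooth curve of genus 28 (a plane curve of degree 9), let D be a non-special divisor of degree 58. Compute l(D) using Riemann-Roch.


First, compute the genus of a smooth plane curve of degree 9:
g = (d-1)(d-2)/2 = (9-1)(9-2)/2 = 28
For a non-special divisor D (i.e., h^1(D) = 0), Riemann-Roch gives:
l(D) = deg(D) - g + 1
Since deg(D) = 58 >= 2g - 1 = 55, D is non-special.
l(D) = 58 - 28 + 1 = 31

31


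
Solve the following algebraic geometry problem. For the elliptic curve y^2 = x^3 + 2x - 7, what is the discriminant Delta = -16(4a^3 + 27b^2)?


Compute each component:
4a^3 = 4*2^3 = 4*8 = 32
27b^2 = 27*(-7)^2 = 27*49 = 1323
4a^3 + 27b^2 = 32 + 1323 = 1355
Delta = -16*1355 = -21680

-21680
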